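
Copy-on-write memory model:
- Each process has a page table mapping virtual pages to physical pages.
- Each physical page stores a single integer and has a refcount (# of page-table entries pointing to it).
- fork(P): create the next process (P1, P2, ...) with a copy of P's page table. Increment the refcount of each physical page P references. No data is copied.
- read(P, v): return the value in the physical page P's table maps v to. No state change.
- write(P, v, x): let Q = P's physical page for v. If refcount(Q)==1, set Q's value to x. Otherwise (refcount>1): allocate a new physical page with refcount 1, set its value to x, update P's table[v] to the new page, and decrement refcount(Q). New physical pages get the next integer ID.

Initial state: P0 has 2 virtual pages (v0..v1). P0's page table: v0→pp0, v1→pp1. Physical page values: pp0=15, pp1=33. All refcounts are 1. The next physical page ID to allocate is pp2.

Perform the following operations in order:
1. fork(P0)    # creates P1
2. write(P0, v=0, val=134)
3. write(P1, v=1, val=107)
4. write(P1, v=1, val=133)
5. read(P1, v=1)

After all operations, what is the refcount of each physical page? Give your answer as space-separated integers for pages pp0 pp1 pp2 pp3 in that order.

Op 1: fork(P0) -> P1. 2 ppages; refcounts: pp0:2 pp1:2
Op 2: write(P0, v0, 134). refcount(pp0)=2>1 -> COPY to pp2. 3 ppages; refcounts: pp0:1 pp1:2 pp2:1
Op 3: write(P1, v1, 107). refcount(pp1)=2>1 -> COPY to pp3. 4 ppages; refcounts: pp0:1 pp1:1 pp2:1 pp3:1
Op 4: write(P1, v1, 133). refcount(pp3)=1 -> write in place. 4 ppages; refcounts: pp0:1 pp1:1 pp2:1 pp3:1
Op 5: read(P1, v1) -> 133. No state change.

Answer: 1 1 1 1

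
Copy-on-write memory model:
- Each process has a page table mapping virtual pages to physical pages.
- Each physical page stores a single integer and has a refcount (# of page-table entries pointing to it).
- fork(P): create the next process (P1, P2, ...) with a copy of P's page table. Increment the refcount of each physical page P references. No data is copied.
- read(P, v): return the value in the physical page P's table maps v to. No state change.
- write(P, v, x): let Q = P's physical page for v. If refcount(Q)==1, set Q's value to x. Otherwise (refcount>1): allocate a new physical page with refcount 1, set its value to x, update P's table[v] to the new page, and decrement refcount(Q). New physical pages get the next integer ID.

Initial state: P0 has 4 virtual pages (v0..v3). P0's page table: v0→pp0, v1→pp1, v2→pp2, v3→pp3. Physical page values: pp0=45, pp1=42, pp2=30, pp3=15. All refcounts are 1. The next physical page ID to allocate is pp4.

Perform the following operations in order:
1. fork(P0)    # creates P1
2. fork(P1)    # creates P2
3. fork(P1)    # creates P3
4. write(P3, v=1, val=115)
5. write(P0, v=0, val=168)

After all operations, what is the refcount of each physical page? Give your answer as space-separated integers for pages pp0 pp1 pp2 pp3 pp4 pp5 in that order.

Answer: 3 3 4 4 1 1

Derivation:
Op 1: fork(P0) -> P1. 4 ppages; refcounts: pp0:2 pp1:2 pp2:2 pp3:2
Op 2: fork(P1) -> P2. 4 ppages; refcounts: pp0:3 pp1:3 pp2:3 pp3:3
Op 3: fork(P1) -> P3. 4 ppages; refcounts: pp0:4 pp1:4 pp2:4 pp3:4
Op 4: write(P3, v1, 115). refcount(pp1)=4>1 -> COPY to pp4. 5 ppages; refcounts: pp0:4 pp1:3 pp2:4 pp3:4 pp4:1
Op 5: write(P0, v0, 168). refcount(pp0)=4>1 -> COPY to pp5. 6 ppages; refcounts: pp0:3 pp1:3 pp2:4 pp3:4 pp4:1 pp5:1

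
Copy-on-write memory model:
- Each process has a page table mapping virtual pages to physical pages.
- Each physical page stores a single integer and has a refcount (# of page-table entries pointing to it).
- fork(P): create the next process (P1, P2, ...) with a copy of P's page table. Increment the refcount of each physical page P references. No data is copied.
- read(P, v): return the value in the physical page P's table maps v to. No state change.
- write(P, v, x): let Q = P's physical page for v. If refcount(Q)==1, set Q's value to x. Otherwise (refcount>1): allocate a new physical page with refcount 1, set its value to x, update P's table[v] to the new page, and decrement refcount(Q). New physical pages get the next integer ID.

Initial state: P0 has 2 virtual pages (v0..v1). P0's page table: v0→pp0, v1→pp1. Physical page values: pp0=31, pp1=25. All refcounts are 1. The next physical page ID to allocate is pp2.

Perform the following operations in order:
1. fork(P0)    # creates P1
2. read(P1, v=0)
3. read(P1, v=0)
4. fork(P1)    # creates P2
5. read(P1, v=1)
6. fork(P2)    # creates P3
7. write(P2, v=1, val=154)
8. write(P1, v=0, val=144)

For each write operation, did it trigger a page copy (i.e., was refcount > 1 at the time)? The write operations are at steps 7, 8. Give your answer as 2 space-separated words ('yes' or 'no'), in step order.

Op 1: fork(P0) -> P1. 2 ppages; refcounts: pp0:2 pp1:2
Op 2: read(P1, v0) -> 31. No state change.
Op 3: read(P1, v0) -> 31. No state change.
Op 4: fork(P1) -> P2. 2 ppages; refcounts: pp0:3 pp1:3
Op 5: read(P1, v1) -> 25. No state change.
Op 6: fork(P2) -> P3. 2 ppages; refcounts: pp0:4 pp1:4
Op 7: write(P2, v1, 154). refcount(pp1)=4>1 -> COPY to pp2. 3 ppages; refcounts: pp0:4 pp1:3 pp2:1
Op 8: write(P1, v0, 144). refcount(pp0)=4>1 -> COPY to pp3. 4 ppages; refcounts: pp0:3 pp1:3 pp2:1 pp3:1

yes yes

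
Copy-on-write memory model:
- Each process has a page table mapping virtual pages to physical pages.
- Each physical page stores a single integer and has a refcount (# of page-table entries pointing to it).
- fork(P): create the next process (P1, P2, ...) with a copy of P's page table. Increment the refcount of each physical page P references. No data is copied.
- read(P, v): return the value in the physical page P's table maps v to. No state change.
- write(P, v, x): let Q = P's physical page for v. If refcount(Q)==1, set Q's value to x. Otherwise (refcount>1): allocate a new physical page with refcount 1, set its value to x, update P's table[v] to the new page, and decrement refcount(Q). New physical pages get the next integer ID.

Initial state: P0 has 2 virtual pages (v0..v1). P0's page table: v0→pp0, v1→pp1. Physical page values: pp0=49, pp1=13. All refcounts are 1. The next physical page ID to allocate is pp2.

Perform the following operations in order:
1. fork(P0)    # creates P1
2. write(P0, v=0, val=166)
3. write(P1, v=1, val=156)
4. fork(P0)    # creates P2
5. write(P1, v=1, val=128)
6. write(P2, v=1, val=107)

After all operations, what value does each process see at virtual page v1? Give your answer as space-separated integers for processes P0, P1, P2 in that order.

Op 1: fork(P0) -> P1. 2 ppages; refcounts: pp0:2 pp1:2
Op 2: write(P0, v0, 166). refcount(pp0)=2>1 -> COPY to pp2. 3 ppages; refcounts: pp0:1 pp1:2 pp2:1
Op 3: write(P1, v1, 156). refcount(pp1)=2>1 -> COPY to pp3. 4 ppages; refcounts: pp0:1 pp1:1 pp2:1 pp3:1
Op 4: fork(P0) -> P2. 4 ppages; refcounts: pp0:1 pp1:2 pp2:2 pp3:1
Op 5: write(P1, v1, 128). refcount(pp3)=1 -> write in place. 4 ppages; refcounts: pp0:1 pp1:2 pp2:2 pp3:1
Op 6: write(P2, v1, 107). refcount(pp1)=2>1 -> COPY to pp4. 5 ppages; refcounts: pp0:1 pp1:1 pp2:2 pp3:1 pp4:1
P0: v1 -> pp1 = 13
P1: v1 -> pp3 = 128
P2: v1 -> pp4 = 107

Answer: 13 128 107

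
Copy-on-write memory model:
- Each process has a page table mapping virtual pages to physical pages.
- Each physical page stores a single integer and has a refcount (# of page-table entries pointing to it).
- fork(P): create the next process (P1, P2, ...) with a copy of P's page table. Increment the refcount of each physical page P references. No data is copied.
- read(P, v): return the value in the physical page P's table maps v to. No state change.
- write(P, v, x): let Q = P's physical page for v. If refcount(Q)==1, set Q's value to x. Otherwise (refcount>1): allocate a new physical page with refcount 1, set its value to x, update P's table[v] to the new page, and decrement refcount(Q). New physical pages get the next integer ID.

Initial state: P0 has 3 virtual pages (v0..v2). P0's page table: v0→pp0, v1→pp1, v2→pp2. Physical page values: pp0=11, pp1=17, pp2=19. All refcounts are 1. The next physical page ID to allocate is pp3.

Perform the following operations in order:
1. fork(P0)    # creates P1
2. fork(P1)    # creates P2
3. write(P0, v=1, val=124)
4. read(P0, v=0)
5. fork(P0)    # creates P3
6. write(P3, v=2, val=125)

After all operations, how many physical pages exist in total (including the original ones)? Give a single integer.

Op 1: fork(P0) -> P1. 3 ppages; refcounts: pp0:2 pp1:2 pp2:2
Op 2: fork(P1) -> P2. 3 ppages; refcounts: pp0:3 pp1:3 pp2:3
Op 3: write(P0, v1, 124). refcount(pp1)=3>1 -> COPY to pp3. 4 ppages; refcounts: pp0:3 pp1:2 pp2:3 pp3:1
Op 4: read(P0, v0) -> 11. No state change.
Op 5: fork(P0) -> P3. 4 ppages; refcounts: pp0:4 pp1:2 pp2:4 pp3:2
Op 6: write(P3, v2, 125). refcount(pp2)=4>1 -> COPY to pp4. 5 ppages; refcounts: pp0:4 pp1:2 pp2:3 pp3:2 pp4:1

Answer: 5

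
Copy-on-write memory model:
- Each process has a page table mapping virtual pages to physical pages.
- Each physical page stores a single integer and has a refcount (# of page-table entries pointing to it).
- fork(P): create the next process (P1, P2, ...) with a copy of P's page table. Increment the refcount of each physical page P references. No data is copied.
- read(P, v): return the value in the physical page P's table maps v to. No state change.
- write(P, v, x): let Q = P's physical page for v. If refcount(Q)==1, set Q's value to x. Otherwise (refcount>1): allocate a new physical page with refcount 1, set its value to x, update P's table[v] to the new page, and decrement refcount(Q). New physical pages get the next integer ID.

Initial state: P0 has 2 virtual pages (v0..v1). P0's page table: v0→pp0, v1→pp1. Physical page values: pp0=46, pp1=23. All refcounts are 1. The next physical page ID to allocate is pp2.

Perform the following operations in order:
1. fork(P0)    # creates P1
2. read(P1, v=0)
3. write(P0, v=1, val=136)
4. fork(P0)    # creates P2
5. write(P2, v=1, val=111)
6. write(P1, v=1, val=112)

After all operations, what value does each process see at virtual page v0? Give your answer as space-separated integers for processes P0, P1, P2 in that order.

Answer: 46 46 46

Derivation:
Op 1: fork(P0) -> P1. 2 ppages; refcounts: pp0:2 pp1:2
Op 2: read(P1, v0) -> 46. No state change.
Op 3: write(P0, v1, 136). refcount(pp1)=2>1 -> COPY to pp2. 3 ppages; refcounts: pp0:2 pp1:1 pp2:1
Op 4: fork(P0) -> P2. 3 ppages; refcounts: pp0:3 pp1:1 pp2:2
Op 5: write(P2, v1, 111). refcount(pp2)=2>1 -> COPY to pp3. 4 ppages; refcounts: pp0:3 pp1:1 pp2:1 pp3:1
Op 6: write(P1, v1, 112). refcount(pp1)=1 -> write in place. 4 ppages; refcounts: pp0:3 pp1:1 pp2:1 pp3:1
P0: v0 -> pp0 = 46
P1: v0 -> pp0 = 46
P2: v0 -> pp0 = 46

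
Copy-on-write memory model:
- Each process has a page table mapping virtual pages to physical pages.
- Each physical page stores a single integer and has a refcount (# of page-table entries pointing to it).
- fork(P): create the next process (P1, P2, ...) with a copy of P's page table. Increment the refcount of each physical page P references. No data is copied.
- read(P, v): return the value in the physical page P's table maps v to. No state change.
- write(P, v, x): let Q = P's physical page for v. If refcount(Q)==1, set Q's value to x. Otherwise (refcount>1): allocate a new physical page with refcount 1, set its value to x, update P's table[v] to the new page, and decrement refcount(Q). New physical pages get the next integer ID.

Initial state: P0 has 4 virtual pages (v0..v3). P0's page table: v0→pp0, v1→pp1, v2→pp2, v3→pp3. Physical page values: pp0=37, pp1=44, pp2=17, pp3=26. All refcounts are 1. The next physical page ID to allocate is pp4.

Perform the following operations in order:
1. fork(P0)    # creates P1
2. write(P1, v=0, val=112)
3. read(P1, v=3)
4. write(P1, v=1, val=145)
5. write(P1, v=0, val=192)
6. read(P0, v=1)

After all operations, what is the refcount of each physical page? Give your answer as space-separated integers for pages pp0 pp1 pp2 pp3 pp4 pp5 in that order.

Answer: 1 1 2 2 1 1

Derivation:
Op 1: fork(P0) -> P1. 4 ppages; refcounts: pp0:2 pp1:2 pp2:2 pp3:2
Op 2: write(P1, v0, 112). refcount(pp0)=2>1 -> COPY to pp4. 5 ppages; refcounts: pp0:1 pp1:2 pp2:2 pp3:2 pp4:1
Op 3: read(P1, v3) -> 26. No state change.
Op 4: write(P1, v1, 145). refcount(pp1)=2>1 -> COPY to pp5. 6 ppages; refcounts: pp0:1 pp1:1 pp2:2 pp3:2 pp4:1 pp5:1
Op 5: write(P1, v0, 192). refcount(pp4)=1 -> write in place. 6 ppages; refcounts: pp0:1 pp1:1 pp2:2 pp3:2 pp4:1 pp5:1
Op 6: read(P0, v1) -> 44. No state change.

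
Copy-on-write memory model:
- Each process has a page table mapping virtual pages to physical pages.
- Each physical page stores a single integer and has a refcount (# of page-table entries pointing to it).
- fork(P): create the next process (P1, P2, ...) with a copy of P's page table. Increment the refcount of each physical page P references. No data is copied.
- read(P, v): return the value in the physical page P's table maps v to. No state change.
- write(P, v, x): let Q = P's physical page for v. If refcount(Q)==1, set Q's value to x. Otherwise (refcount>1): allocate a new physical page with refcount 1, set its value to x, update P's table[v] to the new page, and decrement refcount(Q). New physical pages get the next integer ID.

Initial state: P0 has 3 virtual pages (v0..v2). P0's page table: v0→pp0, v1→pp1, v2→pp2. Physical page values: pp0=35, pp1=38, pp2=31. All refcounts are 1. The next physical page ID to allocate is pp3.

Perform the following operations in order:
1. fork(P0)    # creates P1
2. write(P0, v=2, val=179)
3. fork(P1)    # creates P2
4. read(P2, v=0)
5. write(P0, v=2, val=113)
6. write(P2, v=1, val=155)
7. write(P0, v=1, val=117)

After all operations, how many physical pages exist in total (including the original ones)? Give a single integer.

Op 1: fork(P0) -> P1. 3 ppages; refcounts: pp0:2 pp1:2 pp2:2
Op 2: write(P0, v2, 179). refcount(pp2)=2>1 -> COPY to pp3. 4 ppages; refcounts: pp0:2 pp1:2 pp2:1 pp3:1
Op 3: fork(P1) -> P2. 4 ppages; refcounts: pp0:3 pp1:3 pp2:2 pp3:1
Op 4: read(P2, v0) -> 35. No state change.
Op 5: write(P0, v2, 113). refcount(pp3)=1 -> write in place. 4 ppages; refcounts: pp0:3 pp1:3 pp2:2 pp3:1
Op 6: write(P2, v1, 155). refcount(pp1)=3>1 -> COPY to pp4. 5 ppages; refcounts: pp0:3 pp1:2 pp2:2 pp3:1 pp4:1
Op 7: write(P0, v1, 117). refcount(pp1)=2>1 -> COPY to pp5. 6 ppages; refcounts: pp0:3 pp1:1 pp2:2 pp3:1 pp4:1 pp5:1

Answer: 6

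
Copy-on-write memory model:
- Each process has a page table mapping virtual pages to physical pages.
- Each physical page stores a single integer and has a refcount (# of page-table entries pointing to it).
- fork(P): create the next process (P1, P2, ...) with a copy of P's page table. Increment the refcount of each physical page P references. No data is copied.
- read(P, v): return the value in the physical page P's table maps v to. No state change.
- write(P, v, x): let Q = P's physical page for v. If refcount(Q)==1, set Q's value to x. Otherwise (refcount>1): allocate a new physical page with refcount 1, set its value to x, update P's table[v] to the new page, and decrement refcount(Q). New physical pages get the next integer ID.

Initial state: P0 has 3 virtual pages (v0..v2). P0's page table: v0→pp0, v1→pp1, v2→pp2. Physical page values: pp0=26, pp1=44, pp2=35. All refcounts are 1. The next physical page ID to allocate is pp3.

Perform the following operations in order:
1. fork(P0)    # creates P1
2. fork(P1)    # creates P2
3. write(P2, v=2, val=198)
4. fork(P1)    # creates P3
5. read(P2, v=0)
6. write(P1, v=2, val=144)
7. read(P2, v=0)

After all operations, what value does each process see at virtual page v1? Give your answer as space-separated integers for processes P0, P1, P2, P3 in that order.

Answer: 44 44 44 44

Derivation:
Op 1: fork(P0) -> P1. 3 ppages; refcounts: pp0:2 pp1:2 pp2:2
Op 2: fork(P1) -> P2. 3 ppages; refcounts: pp0:3 pp1:3 pp2:3
Op 3: write(P2, v2, 198). refcount(pp2)=3>1 -> COPY to pp3. 4 ppages; refcounts: pp0:3 pp1:3 pp2:2 pp3:1
Op 4: fork(P1) -> P3. 4 ppages; refcounts: pp0:4 pp1:4 pp2:3 pp3:1
Op 5: read(P2, v0) -> 26. No state change.
Op 6: write(P1, v2, 144). refcount(pp2)=3>1 -> COPY to pp4. 5 ppages; refcounts: pp0:4 pp1:4 pp2:2 pp3:1 pp4:1
Op 7: read(P2, v0) -> 26. No state change.
P0: v1 -> pp1 = 44
P1: v1 -> pp1 = 44
P2: v1 -> pp1 = 44
P3: v1 -> pp1 = 44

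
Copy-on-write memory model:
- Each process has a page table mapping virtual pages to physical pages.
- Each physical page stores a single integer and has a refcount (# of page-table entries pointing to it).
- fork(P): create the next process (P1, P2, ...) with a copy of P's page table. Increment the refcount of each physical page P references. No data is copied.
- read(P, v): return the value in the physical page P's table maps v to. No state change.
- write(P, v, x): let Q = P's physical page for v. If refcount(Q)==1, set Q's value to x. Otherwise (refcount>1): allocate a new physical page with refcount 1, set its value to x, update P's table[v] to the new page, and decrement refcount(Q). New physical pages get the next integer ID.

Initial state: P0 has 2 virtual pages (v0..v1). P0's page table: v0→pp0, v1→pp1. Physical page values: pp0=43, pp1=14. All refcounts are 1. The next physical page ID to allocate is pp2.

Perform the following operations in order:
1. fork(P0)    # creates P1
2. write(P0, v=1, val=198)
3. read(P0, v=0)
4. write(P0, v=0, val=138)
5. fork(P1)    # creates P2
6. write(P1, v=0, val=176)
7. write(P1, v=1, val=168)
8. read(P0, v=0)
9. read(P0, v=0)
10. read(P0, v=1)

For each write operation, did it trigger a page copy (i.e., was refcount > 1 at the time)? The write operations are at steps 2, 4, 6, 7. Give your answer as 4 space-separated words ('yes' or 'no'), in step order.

Op 1: fork(P0) -> P1. 2 ppages; refcounts: pp0:2 pp1:2
Op 2: write(P0, v1, 198). refcount(pp1)=2>1 -> COPY to pp2. 3 ppages; refcounts: pp0:2 pp1:1 pp2:1
Op 3: read(P0, v0) -> 43. No state change.
Op 4: write(P0, v0, 138). refcount(pp0)=2>1 -> COPY to pp3. 4 ppages; refcounts: pp0:1 pp1:1 pp2:1 pp3:1
Op 5: fork(P1) -> P2. 4 ppages; refcounts: pp0:2 pp1:2 pp2:1 pp3:1
Op 6: write(P1, v0, 176). refcount(pp0)=2>1 -> COPY to pp4. 5 ppages; refcounts: pp0:1 pp1:2 pp2:1 pp3:1 pp4:1
Op 7: write(P1, v1, 168). refcount(pp1)=2>1 -> COPY to pp5. 6 ppages; refcounts: pp0:1 pp1:1 pp2:1 pp3:1 pp4:1 pp5:1
Op 8: read(P0, v0) -> 138. No state change.
Op 9: read(P0, v0) -> 138. No state change.
Op 10: read(P0, v1) -> 198. No state change.

yes yes yes yes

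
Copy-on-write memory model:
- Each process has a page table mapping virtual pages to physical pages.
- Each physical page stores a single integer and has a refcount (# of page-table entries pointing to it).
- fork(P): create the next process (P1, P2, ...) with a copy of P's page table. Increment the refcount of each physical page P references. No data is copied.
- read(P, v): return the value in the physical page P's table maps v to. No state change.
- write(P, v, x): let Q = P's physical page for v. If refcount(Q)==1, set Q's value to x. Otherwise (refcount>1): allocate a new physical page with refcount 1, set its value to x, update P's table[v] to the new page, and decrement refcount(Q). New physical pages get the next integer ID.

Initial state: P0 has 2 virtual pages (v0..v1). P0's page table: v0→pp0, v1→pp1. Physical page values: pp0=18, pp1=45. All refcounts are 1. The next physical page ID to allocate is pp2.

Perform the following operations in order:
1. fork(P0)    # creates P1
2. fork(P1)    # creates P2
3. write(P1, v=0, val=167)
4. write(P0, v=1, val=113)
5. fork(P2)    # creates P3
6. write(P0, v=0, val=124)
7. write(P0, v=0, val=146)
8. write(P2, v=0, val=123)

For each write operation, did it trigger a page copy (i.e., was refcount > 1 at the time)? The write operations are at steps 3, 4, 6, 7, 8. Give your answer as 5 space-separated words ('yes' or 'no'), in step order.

Op 1: fork(P0) -> P1. 2 ppages; refcounts: pp0:2 pp1:2
Op 2: fork(P1) -> P2. 2 ppages; refcounts: pp0:3 pp1:3
Op 3: write(P1, v0, 167). refcount(pp0)=3>1 -> COPY to pp2. 3 ppages; refcounts: pp0:2 pp1:3 pp2:1
Op 4: write(P0, v1, 113). refcount(pp1)=3>1 -> COPY to pp3. 4 ppages; refcounts: pp0:2 pp1:2 pp2:1 pp3:1
Op 5: fork(P2) -> P3. 4 ppages; refcounts: pp0:3 pp1:3 pp2:1 pp3:1
Op 6: write(P0, v0, 124). refcount(pp0)=3>1 -> COPY to pp4. 5 ppages; refcounts: pp0:2 pp1:3 pp2:1 pp3:1 pp4:1
Op 7: write(P0, v0, 146). refcount(pp4)=1 -> write in place. 5 ppages; refcounts: pp0:2 pp1:3 pp2:1 pp3:1 pp4:1
Op 8: write(P2, v0, 123). refcount(pp0)=2>1 -> COPY to pp5. 6 ppages; refcounts: pp0:1 pp1:3 pp2:1 pp3:1 pp4:1 pp5:1

yes yes yes no yes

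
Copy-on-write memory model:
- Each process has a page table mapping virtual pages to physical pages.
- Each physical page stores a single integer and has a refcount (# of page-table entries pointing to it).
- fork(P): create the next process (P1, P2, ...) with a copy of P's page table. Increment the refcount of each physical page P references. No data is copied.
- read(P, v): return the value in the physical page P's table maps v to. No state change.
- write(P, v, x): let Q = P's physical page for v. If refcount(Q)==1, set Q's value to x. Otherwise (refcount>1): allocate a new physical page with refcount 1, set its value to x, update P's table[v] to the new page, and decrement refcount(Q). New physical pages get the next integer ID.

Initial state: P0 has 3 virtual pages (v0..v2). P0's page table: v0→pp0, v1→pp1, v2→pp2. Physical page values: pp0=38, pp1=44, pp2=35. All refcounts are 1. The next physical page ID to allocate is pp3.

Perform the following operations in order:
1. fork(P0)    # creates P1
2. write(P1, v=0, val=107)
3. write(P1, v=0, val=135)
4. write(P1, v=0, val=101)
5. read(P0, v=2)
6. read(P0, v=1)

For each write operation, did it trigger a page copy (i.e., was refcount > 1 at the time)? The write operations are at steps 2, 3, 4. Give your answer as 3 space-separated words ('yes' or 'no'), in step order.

Op 1: fork(P0) -> P1. 3 ppages; refcounts: pp0:2 pp1:2 pp2:2
Op 2: write(P1, v0, 107). refcount(pp0)=2>1 -> COPY to pp3. 4 ppages; refcounts: pp0:1 pp1:2 pp2:2 pp3:1
Op 3: write(P1, v0, 135). refcount(pp3)=1 -> write in place. 4 ppages; refcounts: pp0:1 pp1:2 pp2:2 pp3:1
Op 4: write(P1, v0, 101). refcount(pp3)=1 -> write in place. 4 ppages; refcounts: pp0:1 pp1:2 pp2:2 pp3:1
Op 5: read(P0, v2) -> 35. No state change.
Op 6: read(P0, v1) -> 44. No state change.

yes no no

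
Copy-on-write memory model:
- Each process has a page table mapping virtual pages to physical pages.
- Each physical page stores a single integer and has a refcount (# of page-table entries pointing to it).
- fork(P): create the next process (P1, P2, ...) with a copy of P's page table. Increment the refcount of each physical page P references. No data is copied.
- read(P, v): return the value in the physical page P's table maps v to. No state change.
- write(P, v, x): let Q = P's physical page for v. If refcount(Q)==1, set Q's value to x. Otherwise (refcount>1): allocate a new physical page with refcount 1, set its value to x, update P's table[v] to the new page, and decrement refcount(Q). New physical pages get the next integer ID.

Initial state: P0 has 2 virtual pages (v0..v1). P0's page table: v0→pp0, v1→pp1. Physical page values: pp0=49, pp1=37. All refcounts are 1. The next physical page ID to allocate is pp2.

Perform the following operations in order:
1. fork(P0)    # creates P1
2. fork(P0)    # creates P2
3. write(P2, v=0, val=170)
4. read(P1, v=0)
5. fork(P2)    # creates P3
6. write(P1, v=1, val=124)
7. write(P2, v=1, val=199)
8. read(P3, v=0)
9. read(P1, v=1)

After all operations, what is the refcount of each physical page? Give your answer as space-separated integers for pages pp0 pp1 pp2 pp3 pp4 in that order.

Op 1: fork(P0) -> P1. 2 ppages; refcounts: pp0:2 pp1:2
Op 2: fork(P0) -> P2. 2 ppages; refcounts: pp0:3 pp1:3
Op 3: write(P2, v0, 170). refcount(pp0)=3>1 -> COPY to pp2. 3 ppages; refcounts: pp0:2 pp1:3 pp2:1
Op 4: read(P1, v0) -> 49. No state change.
Op 5: fork(P2) -> P3. 3 ppages; refcounts: pp0:2 pp1:4 pp2:2
Op 6: write(P1, v1, 124). refcount(pp1)=4>1 -> COPY to pp3. 4 ppages; refcounts: pp0:2 pp1:3 pp2:2 pp3:1
Op 7: write(P2, v1, 199). refcount(pp1)=3>1 -> COPY to pp4. 5 ppages; refcounts: pp0:2 pp1:2 pp2:2 pp3:1 pp4:1
Op 8: read(P3, v0) -> 170. No state change.
Op 9: read(P1, v1) -> 124. No state change.

Answer: 2 2 2 1 1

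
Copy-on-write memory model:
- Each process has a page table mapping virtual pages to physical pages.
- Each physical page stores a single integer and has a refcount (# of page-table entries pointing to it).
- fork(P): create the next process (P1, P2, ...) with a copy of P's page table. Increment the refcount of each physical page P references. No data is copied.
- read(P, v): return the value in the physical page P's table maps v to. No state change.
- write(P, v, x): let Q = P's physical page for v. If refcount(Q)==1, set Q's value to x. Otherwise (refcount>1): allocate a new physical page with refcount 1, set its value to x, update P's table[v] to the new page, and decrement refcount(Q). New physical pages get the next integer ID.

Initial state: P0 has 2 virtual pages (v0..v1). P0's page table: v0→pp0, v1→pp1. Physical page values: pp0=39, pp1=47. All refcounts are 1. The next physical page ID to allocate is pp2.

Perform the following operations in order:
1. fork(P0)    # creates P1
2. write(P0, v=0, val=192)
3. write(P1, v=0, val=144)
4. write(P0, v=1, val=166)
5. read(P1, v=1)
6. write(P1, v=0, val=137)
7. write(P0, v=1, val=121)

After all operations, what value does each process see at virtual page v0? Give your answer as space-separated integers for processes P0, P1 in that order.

Answer: 192 137

Derivation:
Op 1: fork(P0) -> P1. 2 ppages; refcounts: pp0:2 pp1:2
Op 2: write(P0, v0, 192). refcount(pp0)=2>1 -> COPY to pp2. 3 ppages; refcounts: pp0:1 pp1:2 pp2:1
Op 3: write(P1, v0, 144). refcount(pp0)=1 -> write in place. 3 ppages; refcounts: pp0:1 pp1:2 pp2:1
Op 4: write(P0, v1, 166). refcount(pp1)=2>1 -> COPY to pp3. 4 ppages; refcounts: pp0:1 pp1:1 pp2:1 pp3:1
Op 5: read(P1, v1) -> 47. No state change.
Op 6: write(P1, v0, 137). refcount(pp0)=1 -> write in place. 4 ppages; refcounts: pp0:1 pp1:1 pp2:1 pp3:1
Op 7: write(P0, v1, 121). refcount(pp3)=1 -> write in place. 4 ppages; refcounts: pp0:1 pp1:1 pp2:1 pp3:1
P0: v0 -> pp2 = 192
P1: v0 -> pp0 = 137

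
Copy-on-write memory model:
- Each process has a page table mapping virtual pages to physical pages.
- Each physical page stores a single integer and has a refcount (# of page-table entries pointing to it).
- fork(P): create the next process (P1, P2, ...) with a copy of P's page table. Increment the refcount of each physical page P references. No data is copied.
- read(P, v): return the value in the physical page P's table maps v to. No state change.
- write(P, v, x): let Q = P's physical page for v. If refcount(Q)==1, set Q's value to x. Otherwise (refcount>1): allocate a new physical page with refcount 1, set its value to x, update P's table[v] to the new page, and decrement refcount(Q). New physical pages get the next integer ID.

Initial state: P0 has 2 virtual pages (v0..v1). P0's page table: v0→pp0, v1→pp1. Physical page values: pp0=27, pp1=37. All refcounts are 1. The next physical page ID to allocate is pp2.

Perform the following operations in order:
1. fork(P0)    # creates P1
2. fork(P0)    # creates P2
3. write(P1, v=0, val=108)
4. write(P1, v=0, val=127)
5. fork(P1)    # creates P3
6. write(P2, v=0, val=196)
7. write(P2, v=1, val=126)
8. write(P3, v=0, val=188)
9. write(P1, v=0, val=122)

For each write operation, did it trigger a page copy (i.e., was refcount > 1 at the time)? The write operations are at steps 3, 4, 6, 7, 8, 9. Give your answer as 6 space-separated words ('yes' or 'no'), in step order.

Op 1: fork(P0) -> P1. 2 ppages; refcounts: pp0:2 pp1:2
Op 2: fork(P0) -> P2. 2 ppages; refcounts: pp0:3 pp1:3
Op 3: write(P1, v0, 108). refcount(pp0)=3>1 -> COPY to pp2. 3 ppages; refcounts: pp0:2 pp1:3 pp2:1
Op 4: write(P1, v0, 127). refcount(pp2)=1 -> write in place. 3 ppages; refcounts: pp0:2 pp1:3 pp2:1
Op 5: fork(P1) -> P3. 3 ppages; refcounts: pp0:2 pp1:4 pp2:2
Op 6: write(P2, v0, 196). refcount(pp0)=2>1 -> COPY to pp3. 4 ppages; refcounts: pp0:1 pp1:4 pp2:2 pp3:1
Op 7: write(P2, v1, 126). refcount(pp1)=4>1 -> COPY to pp4. 5 ppages; refcounts: pp0:1 pp1:3 pp2:2 pp3:1 pp4:1
Op 8: write(P3, v0, 188). refcount(pp2)=2>1 -> COPY to pp5. 6 ppages; refcounts: pp0:1 pp1:3 pp2:1 pp3:1 pp4:1 pp5:1
Op 9: write(P1, v0, 122). refcount(pp2)=1 -> write in place. 6 ppages; refcounts: pp0:1 pp1:3 pp2:1 pp3:1 pp4:1 pp5:1

yes no yes yes yes no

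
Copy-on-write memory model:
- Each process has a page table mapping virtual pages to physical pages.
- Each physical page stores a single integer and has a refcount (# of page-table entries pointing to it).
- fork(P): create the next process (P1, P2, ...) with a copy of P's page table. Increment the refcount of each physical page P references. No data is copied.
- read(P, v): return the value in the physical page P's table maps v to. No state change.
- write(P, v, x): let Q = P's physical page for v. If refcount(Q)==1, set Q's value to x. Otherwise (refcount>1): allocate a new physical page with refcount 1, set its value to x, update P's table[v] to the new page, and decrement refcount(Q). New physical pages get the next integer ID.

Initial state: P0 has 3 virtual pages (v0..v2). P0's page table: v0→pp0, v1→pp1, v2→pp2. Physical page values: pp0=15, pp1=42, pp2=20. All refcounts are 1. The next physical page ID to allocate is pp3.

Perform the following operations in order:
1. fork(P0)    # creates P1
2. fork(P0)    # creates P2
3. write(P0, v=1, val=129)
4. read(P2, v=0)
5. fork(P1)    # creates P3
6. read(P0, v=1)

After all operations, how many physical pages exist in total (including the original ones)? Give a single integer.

Answer: 4

Derivation:
Op 1: fork(P0) -> P1. 3 ppages; refcounts: pp0:2 pp1:2 pp2:2
Op 2: fork(P0) -> P2. 3 ppages; refcounts: pp0:3 pp1:3 pp2:3
Op 3: write(P0, v1, 129). refcount(pp1)=3>1 -> COPY to pp3. 4 ppages; refcounts: pp0:3 pp1:2 pp2:3 pp3:1
Op 4: read(P2, v0) -> 15. No state change.
Op 5: fork(P1) -> P3. 4 ppages; refcounts: pp0:4 pp1:3 pp2:4 pp3:1
Op 6: read(P0, v1) -> 129. No state change.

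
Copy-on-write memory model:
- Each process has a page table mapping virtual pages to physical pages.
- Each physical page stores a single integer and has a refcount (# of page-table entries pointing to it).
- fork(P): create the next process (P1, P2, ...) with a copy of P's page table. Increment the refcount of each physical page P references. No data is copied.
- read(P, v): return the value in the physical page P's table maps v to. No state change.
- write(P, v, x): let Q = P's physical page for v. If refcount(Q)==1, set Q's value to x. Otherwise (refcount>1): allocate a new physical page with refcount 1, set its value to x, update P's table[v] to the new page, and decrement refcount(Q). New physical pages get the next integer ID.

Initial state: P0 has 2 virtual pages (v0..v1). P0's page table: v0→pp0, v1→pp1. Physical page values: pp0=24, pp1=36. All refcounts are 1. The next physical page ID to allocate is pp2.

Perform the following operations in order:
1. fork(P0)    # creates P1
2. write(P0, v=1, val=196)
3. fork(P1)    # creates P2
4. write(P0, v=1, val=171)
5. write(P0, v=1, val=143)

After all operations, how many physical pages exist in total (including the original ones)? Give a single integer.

Op 1: fork(P0) -> P1. 2 ppages; refcounts: pp0:2 pp1:2
Op 2: write(P0, v1, 196). refcount(pp1)=2>1 -> COPY to pp2. 3 ppages; refcounts: pp0:2 pp1:1 pp2:1
Op 3: fork(P1) -> P2. 3 ppages; refcounts: pp0:3 pp1:2 pp2:1
Op 4: write(P0, v1, 171). refcount(pp2)=1 -> write in place. 3 ppages; refcounts: pp0:3 pp1:2 pp2:1
Op 5: write(P0, v1, 143). refcount(pp2)=1 -> write in place. 3 ppages; refcounts: pp0:3 pp1:2 pp2:1

Answer: 3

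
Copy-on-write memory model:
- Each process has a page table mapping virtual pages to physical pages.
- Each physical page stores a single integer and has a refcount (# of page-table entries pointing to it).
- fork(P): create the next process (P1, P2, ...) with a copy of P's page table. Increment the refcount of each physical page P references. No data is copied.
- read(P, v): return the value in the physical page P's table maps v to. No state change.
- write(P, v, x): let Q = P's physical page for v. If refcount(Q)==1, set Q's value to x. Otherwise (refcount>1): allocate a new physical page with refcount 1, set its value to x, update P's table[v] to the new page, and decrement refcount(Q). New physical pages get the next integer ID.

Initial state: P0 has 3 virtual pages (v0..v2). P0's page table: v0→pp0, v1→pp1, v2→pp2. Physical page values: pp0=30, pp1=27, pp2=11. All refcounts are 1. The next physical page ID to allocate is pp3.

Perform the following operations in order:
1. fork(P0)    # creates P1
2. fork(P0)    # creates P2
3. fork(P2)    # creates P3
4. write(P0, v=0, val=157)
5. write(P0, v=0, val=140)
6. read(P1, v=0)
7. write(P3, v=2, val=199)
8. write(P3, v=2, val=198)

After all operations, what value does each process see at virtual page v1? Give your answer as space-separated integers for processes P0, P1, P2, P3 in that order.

Op 1: fork(P0) -> P1. 3 ppages; refcounts: pp0:2 pp1:2 pp2:2
Op 2: fork(P0) -> P2. 3 ppages; refcounts: pp0:3 pp1:3 pp2:3
Op 3: fork(P2) -> P3. 3 ppages; refcounts: pp0:4 pp1:4 pp2:4
Op 4: write(P0, v0, 157). refcount(pp0)=4>1 -> COPY to pp3. 4 ppages; refcounts: pp0:3 pp1:4 pp2:4 pp3:1
Op 5: write(P0, v0, 140). refcount(pp3)=1 -> write in place. 4 ppages; refcounts: pp0:3 pp1:4 pp2:4 pp3:1
Op 6: read(P1, v0) -> 30. No state change.
Op 7: write(P3, v2, 199). refcount(pp2)=4>1 -> COPY to pp4. 5 ppages; refcounts: pp0:3 pp1:4 pp2:3 pp3:1 pp4:1
Op 8: write(P3, v2, 198). refcount(pp4)=1 -> write in place. 5 ppages; refcounts: pp0:3 pp1:4 pp2:3 pp3:1 pp4:1
P0: v1 -> pp1 = 27
P1: v1 -> pp1 = 27
P2: v1 -> pp1 = 27
P3: v1 -> pp1 = 27

Answer: 27 27 27 27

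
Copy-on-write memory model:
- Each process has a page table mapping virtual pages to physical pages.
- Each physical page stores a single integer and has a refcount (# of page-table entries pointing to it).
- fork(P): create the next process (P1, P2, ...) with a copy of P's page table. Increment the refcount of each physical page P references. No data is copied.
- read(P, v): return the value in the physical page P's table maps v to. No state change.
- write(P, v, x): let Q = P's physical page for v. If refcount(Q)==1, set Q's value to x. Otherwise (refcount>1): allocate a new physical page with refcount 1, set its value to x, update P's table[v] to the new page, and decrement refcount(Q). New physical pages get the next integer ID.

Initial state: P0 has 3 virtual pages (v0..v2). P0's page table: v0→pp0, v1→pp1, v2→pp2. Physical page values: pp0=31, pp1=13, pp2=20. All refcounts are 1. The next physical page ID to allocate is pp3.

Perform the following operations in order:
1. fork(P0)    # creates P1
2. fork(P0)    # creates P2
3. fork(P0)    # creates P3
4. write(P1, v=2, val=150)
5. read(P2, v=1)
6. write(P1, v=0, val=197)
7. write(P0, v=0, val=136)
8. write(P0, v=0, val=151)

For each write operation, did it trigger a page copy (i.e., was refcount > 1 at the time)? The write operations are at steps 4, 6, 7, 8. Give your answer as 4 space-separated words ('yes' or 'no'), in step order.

Op 1: fork(P0) -> P1. 3 ppages; refcounts: pp0:2 pp1:2 pp2:2
Op 2: fork(P0) -> P2. 3 ppages; refcounts: pp0:3 pp1:3 pp2:3
Op 3: fork(P0) -> P3. 3 ppages; refcounts: pp0:4 pp1:4 pp2:4
Op 4: write(P1, v2, 150). refcount(pp2)=4>1 -> COPY to pp3. 4 ppages; refcounts: pp0:4 pp1:4 pp2:3 pp3:1
Op 5: read(P2, v1) -> 13. No state change.
Op 6: write(P1, v0, 197). refcount(pp0)=4>1 -> COPY to pp4. 5 ppages; refcounts: pp0:3 pp1:4 pp2:3 pp3:1 pp4:1
Op 7: write(P0, v0, 136). refcount(pp0)=3>1 -> COPY to pp5. 6 ppages; refcounts: pp0:2 pp1:4 pp2:3 pp3:1 pp4:1 pp5:1
Op 8: write(P0, v0, 151). refcount(pp5)=1 -> write in place. 6 ppages; refcounts: pp0:2 pp1:4 pp2:3 pp3:1 pp4:1 pp5:1

yes yes yes no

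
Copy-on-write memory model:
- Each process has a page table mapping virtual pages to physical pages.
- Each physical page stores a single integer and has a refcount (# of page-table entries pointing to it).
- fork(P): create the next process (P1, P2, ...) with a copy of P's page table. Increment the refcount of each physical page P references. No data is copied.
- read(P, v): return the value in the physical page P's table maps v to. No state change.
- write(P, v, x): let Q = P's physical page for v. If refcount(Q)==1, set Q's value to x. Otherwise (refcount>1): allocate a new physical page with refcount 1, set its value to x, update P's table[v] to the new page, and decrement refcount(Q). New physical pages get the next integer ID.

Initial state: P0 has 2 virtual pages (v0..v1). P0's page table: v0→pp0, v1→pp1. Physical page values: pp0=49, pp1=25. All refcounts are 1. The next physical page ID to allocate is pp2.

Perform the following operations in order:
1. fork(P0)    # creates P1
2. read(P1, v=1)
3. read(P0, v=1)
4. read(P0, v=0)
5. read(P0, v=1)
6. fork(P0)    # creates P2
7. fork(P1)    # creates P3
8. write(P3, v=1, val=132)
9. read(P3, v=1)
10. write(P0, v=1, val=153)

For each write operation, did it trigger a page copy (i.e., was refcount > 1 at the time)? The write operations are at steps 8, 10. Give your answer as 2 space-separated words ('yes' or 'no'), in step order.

Op 1: fork(P0) -> P1. 2 ppages; refcounts: pp0:2 pp1:2
Op 2: read(P1, v1) -> 25. No state change.
Op 3: read(P0, v1) -> 25. No state change.
Op 4: read(P0, v0) -> 49. No state change.
Op 5: read(P0, v1) -> 25. No state change.
Op 6: fork(P0) -> P2. 2 ppages; refcounts: pp0:3 pp1:3
Op 7: fork(P1) -> P3. 2 ppages; refcounts: pp0:4 pp1:4
Op 8: write(P3, v1, 132). refcount(pp1)=4>1 -> COPY to pp2. 3 ppages; refcounts: pp0:4 pp1:3 pp2:1
Op 9: read(P3, v1) -> 132. No state change.
Op 10: write(P0, v1, 153). refcount(pp1)=3>1 -> COPY to pp3. 4 ppages; refcounts: pp0:4 pp1:2 pp2:1 pp3:1

yes yes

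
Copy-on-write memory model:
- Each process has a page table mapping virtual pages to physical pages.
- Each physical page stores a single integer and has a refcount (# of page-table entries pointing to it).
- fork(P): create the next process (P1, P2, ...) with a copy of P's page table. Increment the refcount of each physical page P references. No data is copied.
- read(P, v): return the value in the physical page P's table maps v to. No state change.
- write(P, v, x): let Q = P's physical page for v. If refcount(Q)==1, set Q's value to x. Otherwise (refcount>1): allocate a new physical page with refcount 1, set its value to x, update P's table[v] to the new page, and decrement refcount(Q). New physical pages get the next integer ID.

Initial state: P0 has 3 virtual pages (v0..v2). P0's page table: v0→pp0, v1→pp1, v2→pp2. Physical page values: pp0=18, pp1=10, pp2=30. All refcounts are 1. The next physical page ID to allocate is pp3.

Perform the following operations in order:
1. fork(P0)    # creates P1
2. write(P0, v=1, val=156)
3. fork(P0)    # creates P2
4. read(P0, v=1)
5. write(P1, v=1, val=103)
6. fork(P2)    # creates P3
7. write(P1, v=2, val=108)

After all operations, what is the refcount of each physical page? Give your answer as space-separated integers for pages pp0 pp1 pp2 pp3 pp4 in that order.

Answer: 4 1 3 3 1

Derivation:
Op 1: fork(P0) -> P1. 3 ppages; refcounts: pp0:2 pp1:2 pp2:2
Op 2: write(P0, v1, 156). refcount(pp1)=2>1 -> COPY to pp3. 4 ppages; refcounts: pp0:2 pp1:1 pp2:2 pp3:1
Op 3: fork(P0) -> P2. 4 ppages; refcounts: pp0:3 pp1:1 pp2:3 pp3:2
Op 4: read(P0, v1) -> 156. No state change.
Op 5: write(P1, v1, 103). refcount(pp1)=1 -> write in place. 4 ppages; refcounts: pp0:3 pp1:1 pp2:3 pp3:2
Op 6: fork(P2) -> P3. 4 ppages; refcounts: pp0:4 pp1:1 pp2:4 pp3:3
Op 7: write(P1, v2, 108). refcount(pp2)=4>1 -> COPY to pp4. 5 ppages; refcounts: pp0:4 pp1:1 pp2:3 pp3:3 pp4:1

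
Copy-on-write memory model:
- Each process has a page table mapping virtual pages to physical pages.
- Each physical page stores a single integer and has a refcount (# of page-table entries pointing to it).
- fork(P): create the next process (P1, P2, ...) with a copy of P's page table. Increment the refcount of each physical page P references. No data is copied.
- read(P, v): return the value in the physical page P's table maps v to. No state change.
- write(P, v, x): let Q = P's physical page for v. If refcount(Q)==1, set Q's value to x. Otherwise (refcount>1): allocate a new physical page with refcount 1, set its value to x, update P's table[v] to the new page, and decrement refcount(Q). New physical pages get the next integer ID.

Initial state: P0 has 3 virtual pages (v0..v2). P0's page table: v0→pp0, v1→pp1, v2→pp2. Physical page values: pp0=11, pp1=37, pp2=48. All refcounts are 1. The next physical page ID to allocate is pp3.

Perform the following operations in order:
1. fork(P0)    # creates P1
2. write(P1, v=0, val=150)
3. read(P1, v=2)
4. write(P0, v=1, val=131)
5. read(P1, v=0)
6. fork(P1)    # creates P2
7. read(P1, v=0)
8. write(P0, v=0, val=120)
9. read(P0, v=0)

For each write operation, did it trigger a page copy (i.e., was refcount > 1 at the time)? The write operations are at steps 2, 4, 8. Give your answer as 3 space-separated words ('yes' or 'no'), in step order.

Op 1: fork(P0) -> P1. 3 ppages; refcounts: pp0:2 pp1:2 pp2:2
Op 2: write(P1, v0, 150). refcount(pp0)=2>1 -> COPY to pp3. 4 ppages; refcounts: pp0:1 pp1:2 pp2:2 pp3:1
Op 3: read(P1, v2) -> 48. No state change.
Op 4: write(P0, v1, 131). refcount(pp1)=2>1 -> COPY to pp4. 5 ppages; refcounts: pp0:1 pp1:1 pp2:2 pp3:1 pp4:1
Op 5: read(P1, v0) -> 150. No state change.
Op 6: fork(P1) -> P2. 5 ppages; refcounts: pp0:1 pp1:2 pp2:3 pp3:2 pp4:1
Op 7: read(P1, v0) -> 150. No state change.
Op 8: write(P0, v0, 120). refcount(pp0)=1 -> write in place. 5 ppages; refcounts: pp0:1 pp1:2 pp2:3 pp3:2 pp4:1
Op 9: read(P0, v0) -> 120. No state change.

yes yes no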